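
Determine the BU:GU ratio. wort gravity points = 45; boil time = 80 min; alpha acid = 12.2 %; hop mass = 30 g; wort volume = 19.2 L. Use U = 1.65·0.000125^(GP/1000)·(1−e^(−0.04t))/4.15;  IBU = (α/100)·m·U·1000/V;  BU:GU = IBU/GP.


U = 1.65·0.000125^(45/1000)·(1−e^(−0.04·80))/4.15 = 0.2545
IBU = (12.2/100)·30·0.2545·1000/19.2 = 48.5180
BU:GU = 48.5180/45

1.0782


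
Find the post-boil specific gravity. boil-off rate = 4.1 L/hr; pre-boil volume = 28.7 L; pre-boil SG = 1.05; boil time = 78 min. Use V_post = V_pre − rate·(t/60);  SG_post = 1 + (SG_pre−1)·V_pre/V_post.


V_post = 28.7 − 4.1·(78/60) = 23.3700
SG_post = 1 + (1.05 − 1)·28.7/23.3700

1.0614


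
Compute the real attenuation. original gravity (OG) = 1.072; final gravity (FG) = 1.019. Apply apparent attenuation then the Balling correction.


AA = (OG−FG)/(OG−1)·100;  RA = AA·0.8192
AA = (1.072 − 1.019)/(1.072 − 1)·100 = 73.6111
RA = 73.6111·0.8192

60.3022 %


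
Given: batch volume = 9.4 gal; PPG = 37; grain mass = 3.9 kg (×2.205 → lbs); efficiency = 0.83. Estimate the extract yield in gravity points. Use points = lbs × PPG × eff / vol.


lbs = 3.9 × 2.205 = 8.5995
points = 8.5995 × 37 × 0.83 / 9.4

28.0947 points


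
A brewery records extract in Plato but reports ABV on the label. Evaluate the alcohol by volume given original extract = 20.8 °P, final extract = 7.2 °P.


SG = 259/(259 − P);  ABV = (OG − FG)·131.25
OG = 259/(259 − 20.8) = 1.0873
FG = 259/(259 − 7.2) = 1.0286
ABV = (1.0873 − 1.0286)·131.25

7.7080 % ABV


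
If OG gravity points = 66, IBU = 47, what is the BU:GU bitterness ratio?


BU:GU = IBU / OG_points
BU:GU = 47 / 66

0.7121


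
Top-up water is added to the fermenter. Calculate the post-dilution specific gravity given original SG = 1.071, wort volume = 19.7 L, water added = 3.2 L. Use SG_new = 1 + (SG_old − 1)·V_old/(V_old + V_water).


pts = (1.071 − 1)·1000·19.7/(19.7 + 3.2) = 61.0786
SG_new = 1 + 61.0786/1000

1.0611


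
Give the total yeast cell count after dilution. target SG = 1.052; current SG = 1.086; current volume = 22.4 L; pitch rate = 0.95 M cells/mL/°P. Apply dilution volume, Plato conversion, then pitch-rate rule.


V_w = V·((SG_c−1)/(SG_t−1)−1);  °P = 259 − 259/SG_t;  cells = rate·(V+V_w)·°P
V_w = 22.4·((1.086−1)/(1.052−1)−1) = 14.6462
V_final = 22.4 + 14.6462 = 37.0462
°P = 259 − 259/1.052 = 12.8023
cells = 0.95·37.0462·12.8023

450.5615 billion cells


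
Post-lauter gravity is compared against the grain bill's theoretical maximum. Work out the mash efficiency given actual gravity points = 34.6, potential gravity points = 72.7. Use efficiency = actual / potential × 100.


efficiency = 34.6 / 72.7 × 100

47.5928 %


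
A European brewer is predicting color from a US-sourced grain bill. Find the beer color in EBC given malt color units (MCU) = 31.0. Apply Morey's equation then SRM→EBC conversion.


SRM = 1.4922·MCU^0.6859;  EBC = SRM·1.97
SRM = 1.4922·31.0^0.6859 = 15.7308
EBC = 15.7308·1.97

30.9898 EBC


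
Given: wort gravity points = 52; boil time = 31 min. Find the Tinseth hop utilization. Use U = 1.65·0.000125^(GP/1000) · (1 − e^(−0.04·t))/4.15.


bigness = 1.65·0.000125^(52/1000) = 1.0340
boil_factor = (1 − e^(−0.04·31))/4.15 = 0.1712
U = 1.0340 · 0.1712

0.1771


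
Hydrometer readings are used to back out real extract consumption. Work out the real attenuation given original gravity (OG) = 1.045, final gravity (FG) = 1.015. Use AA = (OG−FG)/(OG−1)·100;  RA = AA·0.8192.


AA = (1.045 − 1.015)/(1.045 − 1)·100 = 66.6667
RA = 66.6667·0.8192

54.6133 %


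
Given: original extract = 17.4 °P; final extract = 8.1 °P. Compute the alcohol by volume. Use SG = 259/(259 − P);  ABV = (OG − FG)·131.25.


OG = 259/(259 − 17.4) = 1.0720
FG = 259/(259 − 8.1) = 1.0323
ABV = (1.0720 − 1.0323)·131.25

5.2154 % ABV


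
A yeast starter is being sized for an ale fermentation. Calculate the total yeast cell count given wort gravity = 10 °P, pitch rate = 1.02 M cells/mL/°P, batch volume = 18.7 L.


cells (billions) = rate · V_L · °P
cells = 1.02 · 18.7 · 10

190.7400 billion cells


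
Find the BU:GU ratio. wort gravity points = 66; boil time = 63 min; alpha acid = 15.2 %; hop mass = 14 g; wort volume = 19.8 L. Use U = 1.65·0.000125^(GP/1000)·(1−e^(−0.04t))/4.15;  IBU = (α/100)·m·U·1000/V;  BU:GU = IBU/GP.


U = 1.65·0.000125^(66/1000)·(1−e^(−0.04·63))/4.15 = 0.2020
IBU = (15.2/100)·14·0.2020·1000/19.8 = 21.7125
BU:GU = 21.7125/66

0.3290


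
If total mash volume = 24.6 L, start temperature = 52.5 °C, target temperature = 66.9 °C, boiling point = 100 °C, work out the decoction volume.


V_dec = V_total·(T_target − T_start)/(T_boil − T_start)
V_dec = 24.6·(66.9 − 52.5)/(100 − 52.5)

7.4577 L


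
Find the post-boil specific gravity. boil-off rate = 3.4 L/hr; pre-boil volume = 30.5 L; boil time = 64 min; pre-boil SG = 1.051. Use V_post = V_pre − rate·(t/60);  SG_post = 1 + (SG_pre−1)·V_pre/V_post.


V_post = 30.5 − 3.4·(64/60) = 26.8733
SG_post = 1 + (1.051 − 1)·30.5/26.8733

1.0579


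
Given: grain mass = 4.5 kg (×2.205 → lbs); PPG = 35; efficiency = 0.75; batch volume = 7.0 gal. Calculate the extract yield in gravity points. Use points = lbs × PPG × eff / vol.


lbs = 4.5 × 2.205 = 9.9225
points = 9.9225 × 35 × 0.75 / 7.0

37.2094 points


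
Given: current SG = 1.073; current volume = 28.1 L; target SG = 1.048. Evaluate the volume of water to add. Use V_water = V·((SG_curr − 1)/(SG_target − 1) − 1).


V_water = 28.1·((1.073 − 1)/(1.048 − 1) − 1)

14.6354 L


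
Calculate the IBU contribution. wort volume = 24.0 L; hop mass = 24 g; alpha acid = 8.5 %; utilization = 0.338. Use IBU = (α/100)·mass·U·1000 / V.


IBU = (8.5/100)·24·0.338·1000 / 24.0

28.7300 IBU


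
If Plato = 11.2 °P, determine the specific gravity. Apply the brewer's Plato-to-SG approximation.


SG = 259/(259 − P)
SG = 259/(259 − 11.2)

1.0452


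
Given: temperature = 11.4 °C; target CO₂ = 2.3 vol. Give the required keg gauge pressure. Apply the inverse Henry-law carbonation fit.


psi = vols/(0.01821 + 0.09011·e^(−0.04·T)) − 14.695
psi = 2.3/(0.01821 + 0.09011·e^(−0.04·11.4)) − 14.695

15.8402 psi


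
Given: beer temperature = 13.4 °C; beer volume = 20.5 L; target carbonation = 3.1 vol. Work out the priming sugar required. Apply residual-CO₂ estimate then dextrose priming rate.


residual = 14.695·(0.01821 + 0.09011·e^(−0.04·T));  sugar = (target − residual)·4.0·V
residual = 14.695·(0.01821 + 0.09011·e^(−0.04·13.4)) = 1.0423
sugar = (3.1 − 1.0423)·4.0·20.5

168.7278 g


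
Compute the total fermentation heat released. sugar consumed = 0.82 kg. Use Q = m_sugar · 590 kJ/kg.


Q = 0.82 · 590

483.8000 kJ


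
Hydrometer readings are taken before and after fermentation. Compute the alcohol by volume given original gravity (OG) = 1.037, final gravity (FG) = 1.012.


ABV = (OG − FG) · 131.25
ABV = (1.037 − 1.012) · 131.25

3.2812 % ABV


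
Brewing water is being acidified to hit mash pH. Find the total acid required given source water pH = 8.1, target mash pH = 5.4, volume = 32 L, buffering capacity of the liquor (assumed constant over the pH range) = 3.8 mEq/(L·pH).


acid = buffering capacity · (pH_source − pH_target) · V
acid = 3.8 · (8.1 − 5.4) · 32

328.3200 mEq


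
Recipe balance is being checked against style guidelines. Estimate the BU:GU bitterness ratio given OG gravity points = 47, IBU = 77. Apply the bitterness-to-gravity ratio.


BU:GU = IBU / OG_points
BU:GU = 77 / 47

1.6383


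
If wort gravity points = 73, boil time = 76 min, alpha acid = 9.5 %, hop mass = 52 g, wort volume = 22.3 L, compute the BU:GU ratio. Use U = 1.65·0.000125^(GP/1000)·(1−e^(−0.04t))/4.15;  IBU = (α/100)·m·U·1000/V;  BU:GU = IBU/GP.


U = 1.65·0.000125^(73/1000)·(1−e^(−0.04·76))/4.15 = 0.1964
IBU = (9.5/100)·52·0.1964·1000/22.3 = 43.5156
BU:GU = 43.5156/73

0.5961


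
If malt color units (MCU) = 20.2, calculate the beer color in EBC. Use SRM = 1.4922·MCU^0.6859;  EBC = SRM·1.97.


SRM = 1.4922·20.2^0.6859 = 11.7265
EBC = 11.7265·1.97

23.1012 EBC


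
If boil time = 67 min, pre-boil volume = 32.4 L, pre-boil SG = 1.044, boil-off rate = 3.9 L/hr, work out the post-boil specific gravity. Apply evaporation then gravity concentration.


V_post = V_pre − rate·(t/60);  SG_post = 1 + (SG_pre−1)·V_pre/V_post
V_post = 32.4 − 3.9·(67/60) = 28.0450
SG_post = 1 + (1.044 − 1)·32.4/28.0450

1.0508


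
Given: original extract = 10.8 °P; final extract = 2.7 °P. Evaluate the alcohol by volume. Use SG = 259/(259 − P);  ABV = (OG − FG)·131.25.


OG = 259/(259 − 10.8) = 1.0435
FG = 259/(259 − 2.7) = 1.0105
ABV = (1.0435 − 1.0105)·131.25

4.3285 % ABV


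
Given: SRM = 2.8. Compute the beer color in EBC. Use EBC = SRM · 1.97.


EBC = 2.8 · 1.97

5.5160 EBC


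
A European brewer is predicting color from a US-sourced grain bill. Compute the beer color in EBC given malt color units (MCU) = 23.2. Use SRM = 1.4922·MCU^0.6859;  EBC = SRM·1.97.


SRM = 1.4922·23.2^0.6859 = 12.8948
EBC = 12.8948·1.97

25.4028 EBC


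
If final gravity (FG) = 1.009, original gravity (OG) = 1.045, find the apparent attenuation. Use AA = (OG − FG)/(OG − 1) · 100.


AA = (1.045 − 1.009)/(1.045 − 1) · 100

80.0000 %


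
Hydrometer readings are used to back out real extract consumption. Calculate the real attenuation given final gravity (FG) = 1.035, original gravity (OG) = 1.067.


AA = (OG−FG)/(OG−1)·100;  RA = AA·0.8192
AA = (1.067 − 1.035)/(1.067 − 1)·100 = 47.7612
RA = 47.7612·0.8192

39.1260 %


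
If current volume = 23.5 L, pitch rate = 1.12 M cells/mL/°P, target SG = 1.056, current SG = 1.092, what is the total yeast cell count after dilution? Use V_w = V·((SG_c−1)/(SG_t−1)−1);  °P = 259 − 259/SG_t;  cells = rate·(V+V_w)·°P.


V_w = 23.5·((1.092−1)/(1.056−1)−1) = 15.1071
V_final = 23.5 + 15.1071 = 38.6071
°P = 259 − 259/1.056 = 13.7348
cells = 1.12·38.6071·13.7348

593.8948 billion cells


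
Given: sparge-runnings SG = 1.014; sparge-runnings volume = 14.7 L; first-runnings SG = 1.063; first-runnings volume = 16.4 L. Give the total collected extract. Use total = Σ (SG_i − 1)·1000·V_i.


first = (1.063 − 1)·1000·16.4 = 1033.2000
sparge = (1.014 − 1)·1000·14.7 = 205.8000
total = 1033.2000 + 205.8000

1239.0000 gravity·L


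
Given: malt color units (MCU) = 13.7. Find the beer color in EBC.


SRM = 1.4922·MCU^0.6859;  EBC = SRM·1.97
SRM = 1.4922·13.7^0.6859 = 8.9847
EBC = 8.9847·1.97

17.6999 EBC


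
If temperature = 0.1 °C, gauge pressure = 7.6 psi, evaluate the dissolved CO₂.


vols = (P + 14.695)·(0.01821 + 0.09011·e^(−0.04·T))
vols = (7.6 + 14.695)·(0.01821 + 0.09011·e^(−0.04·0.1))

2.4070 volumes


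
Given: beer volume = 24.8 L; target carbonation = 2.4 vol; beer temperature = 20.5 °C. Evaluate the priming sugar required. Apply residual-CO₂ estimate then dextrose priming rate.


residual = 14.695·(0.01821 + 0.09011·e^(−0.04·T));  sugar = (target − residual)·4.0·V
residual = 14.695·(0.01821 + 0.09011·e^(−0.04·20.5)) = 0.8508
sugar = (2.4 − 0.8508)·4.0·24.8

153.6806 g


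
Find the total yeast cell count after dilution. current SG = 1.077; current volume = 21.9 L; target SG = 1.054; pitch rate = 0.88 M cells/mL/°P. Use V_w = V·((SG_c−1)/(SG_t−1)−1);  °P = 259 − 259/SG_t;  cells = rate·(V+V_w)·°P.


V_w = 21.9·((1.077−1)/(1.054−1)−1) = 9.3278
V_final = 21.9 + 9.3278 = 31.2278
°P = 259 − 259/1.054 = 13.2694
cells = 0.88·31.2278·13.2694

364.6504 billion cells


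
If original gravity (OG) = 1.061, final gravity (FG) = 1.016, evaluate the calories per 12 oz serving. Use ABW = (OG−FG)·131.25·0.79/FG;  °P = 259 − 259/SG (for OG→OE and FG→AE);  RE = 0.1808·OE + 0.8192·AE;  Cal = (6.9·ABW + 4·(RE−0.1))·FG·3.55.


ABW = (1.061 − 1.016)·131.25·0.79/1.016 = 4.5925
OE = 259 − 259/1.061 = 14.8907 °P
AE = 259 − 259/1.016 = 4.0787 °P
RE = 0.1808·14.8907 + 0.8192·4.0787 = 6.0335 °P
Cal = (6.9·4.5925 + 4·(6.0335−0.1))·1.016·3.55

199.8965 kcal


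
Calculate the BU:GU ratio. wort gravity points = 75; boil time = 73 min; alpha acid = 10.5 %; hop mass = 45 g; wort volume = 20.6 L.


U = 1.65·0.000125^(GP/1000)·(1−e^(−0.04t))/4.15;  IBU = (α/100)·m·U·1000/V;  BU:GU = IBU/GP
U = 1.65·0.000125^(75/1000)·(1−e^(−0.04·73))/4.15 = 0.1917
IBU = (10.5/100)·45·0.1917·1000/20.6 = 43.9704
BU:GU = 43.9704/75

0.5863


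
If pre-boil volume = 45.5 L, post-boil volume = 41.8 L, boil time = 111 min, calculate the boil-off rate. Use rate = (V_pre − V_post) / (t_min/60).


rate = (45.5 − 41.8) / (111/60)

2.0000 L/hr


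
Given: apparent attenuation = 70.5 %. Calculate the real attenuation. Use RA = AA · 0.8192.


RA = 70.5 · 0.8192

57.7536 %


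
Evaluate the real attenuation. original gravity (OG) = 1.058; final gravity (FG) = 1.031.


AA = (OG−FG)/(OG−1)·100;  RA = AA·0.8192
AA = (1.058 − 1.031)/(1.058 − 1)·100 = 46.5517
RA = 46.5517·0.8192

38.1352 %


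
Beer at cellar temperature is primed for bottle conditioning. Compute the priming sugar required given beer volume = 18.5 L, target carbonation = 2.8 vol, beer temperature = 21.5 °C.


residual = 14.695·(0.01821 + 0.09011·e^(−0.04·T));  sugar = (target − residual)·4.0·V
residual = 14.695·(0.01821 + 0.09011·e^(−0.04·21.5)) = 0.8279
sugar = (2.8 − 0.8279)·4.0·18.5

145.9330 g


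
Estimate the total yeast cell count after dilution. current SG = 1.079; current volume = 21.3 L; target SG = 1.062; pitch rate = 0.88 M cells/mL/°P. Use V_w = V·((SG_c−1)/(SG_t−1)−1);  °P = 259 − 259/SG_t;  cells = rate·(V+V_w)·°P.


V_w = 21.3·((1.079−1)/(1.062−1)−1) = 5.8403
V_final = 21.3 + 5.8403 = 27.1403
°P = 259 − 259/1.062 = 15.1205
cells = 0.88·27.1403·15.1205

361.1309 billion cells


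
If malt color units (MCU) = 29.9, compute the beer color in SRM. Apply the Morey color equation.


SRM = 1.4922 · MCU^0.6859
SRM = 1.4922 · 29.9^0.6859

15.3458 SRM


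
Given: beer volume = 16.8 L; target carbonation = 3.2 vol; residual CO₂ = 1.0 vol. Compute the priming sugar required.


sugar = (target − residual)·4.0·V
sugar = (3.2 − 1.0)·4.0·16.8

147.8400 g


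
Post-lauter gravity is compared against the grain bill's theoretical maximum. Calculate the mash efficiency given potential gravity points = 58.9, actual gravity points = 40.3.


efficiency = actual / potential × 100
efficiency = 40.3 / 58.9 × 100

68.4211 %


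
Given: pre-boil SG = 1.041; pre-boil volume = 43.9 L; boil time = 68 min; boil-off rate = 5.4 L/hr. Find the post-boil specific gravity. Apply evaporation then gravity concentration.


V_post = V_pre − rate·(t/60);  SG_post = 1 + (SG_pre−1)·V_pre/V_post
V_post = 43.9 − 5.4·(68/60) = 37.7800
SG_post = 1 + (1.041 − 1)·43.9/37.7800

1.0476


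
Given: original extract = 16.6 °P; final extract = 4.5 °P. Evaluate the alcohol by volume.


SG = 259/(259 − P);  ABV = (OG − FG)·131.25
OG = 259/(259 − 16.6) = 1.0685
FG = 259/(259 − 4.5) = 1.0177
ABV = (1.0685 − 1.0177)·131.25

6.6675 % ABV


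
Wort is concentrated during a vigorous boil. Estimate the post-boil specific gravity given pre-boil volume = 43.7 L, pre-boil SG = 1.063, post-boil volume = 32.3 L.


SG_post = 1 + (SG_pre − 1)·V_pre/V_post
pts_pre = (1.063 − 1)·1000 = 63.0000
pts_post = 63.0000·43.7/32.3 = 85.2353
SG_post = 1 + 85.2353/1000

1.0852


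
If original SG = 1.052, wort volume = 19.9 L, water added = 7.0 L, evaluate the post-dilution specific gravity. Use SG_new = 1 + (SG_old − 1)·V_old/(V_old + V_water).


pts = (1.052 − 1)·1000·19.9/(19.9 + 7.0) = 38.4684
SG_new = 1 + 38.4684/1000

1.0385


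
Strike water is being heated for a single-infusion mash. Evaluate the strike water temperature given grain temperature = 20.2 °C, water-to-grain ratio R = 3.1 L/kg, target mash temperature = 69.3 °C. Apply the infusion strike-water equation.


T_strike = (0.41/R)·(T_mash − T_grain) + T_mash
T_strike = (0.41/3.1)·(69.3 − 20.2) + 69.3

75.7939 °C


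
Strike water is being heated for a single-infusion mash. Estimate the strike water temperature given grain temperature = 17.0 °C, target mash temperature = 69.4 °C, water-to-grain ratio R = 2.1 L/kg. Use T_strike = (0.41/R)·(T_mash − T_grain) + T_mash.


T_strike = (0.41/2.1)·(69.4 − 17.0) + 69.4

79.6305 °C


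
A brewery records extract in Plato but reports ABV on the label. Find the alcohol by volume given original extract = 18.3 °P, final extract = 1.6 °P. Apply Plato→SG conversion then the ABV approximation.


SG = 259/(259 − P);  ABV = (OG − FG)·131.25
OG = 259/(259 − 18.3) = 1.0760
FG = 259/(259 − 1.6) = 1.0062
ABV = (1.0760 − 1.0062)·131.25

9.1629 % ABV


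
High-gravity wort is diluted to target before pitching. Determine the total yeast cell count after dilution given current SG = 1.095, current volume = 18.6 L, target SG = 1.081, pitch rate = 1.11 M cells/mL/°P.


V_w = V·((SG_c−1)/(SG_t−1)−1);  °P = 259 − 259/SG_t;  cells = rate·(V+V_w)·°P
V_w = 18.6·((1.095−1)/(1.081−1)−1) = 3.2148
V_final = 18.6 + 3.2148 = 21.8148
°P = 259 − 259/1.081 = 19.4070
cells = 1.11·21.8148·19.4070

469.9305 billion cells


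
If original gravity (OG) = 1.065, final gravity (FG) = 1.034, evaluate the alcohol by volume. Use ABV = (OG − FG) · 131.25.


ABV = (1.065 − 1.034) · 131.25

4.0687 % ABV


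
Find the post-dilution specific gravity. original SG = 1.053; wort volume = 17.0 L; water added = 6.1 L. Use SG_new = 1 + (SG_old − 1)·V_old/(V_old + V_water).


pts = (1.053 − 1)·1000·17.0/(17.0 + 6.1) = 39.0043
SG_new = 1 + 39.0043/1000

1.0390


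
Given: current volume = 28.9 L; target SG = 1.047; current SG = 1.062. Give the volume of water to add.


V_water = V·((SG_curr − 1)/(SG_target − 1) − 1)
V_water = 28.9·((1.062 − 1)/(1.047 − 1) − 1)

9.2234 L


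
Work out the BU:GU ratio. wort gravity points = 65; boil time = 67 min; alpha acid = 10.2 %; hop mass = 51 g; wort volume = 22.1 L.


U = 1.65·0.000125^(GP/1000)·(1−e^(−0.04t))/4.15;  IBU = (α/100)·m·U·1000/V;  BU:GU = IBU/GP
U = 1.65·0.000125^(65/1000)·(1−e^(−0.04·67))/4.15 = 0.2065
IBU = (10.2/100)·51·0.2065·1000/22.1 = 48.6034
BU:GU = 48.6034/65

0.7477


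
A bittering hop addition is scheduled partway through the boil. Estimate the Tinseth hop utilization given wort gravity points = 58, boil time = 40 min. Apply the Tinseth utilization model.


U = 1.65·0.000125^(GP/1000) · (1 − e^(−0.04·t))/4.15
bigness = 1.65·0.000125^(58/1000) = 0.9797
boil_factor = (1 − e^(−0.04·40))/4.15 = 0.1923
U = 0.9797 · 0.1923

0.1884


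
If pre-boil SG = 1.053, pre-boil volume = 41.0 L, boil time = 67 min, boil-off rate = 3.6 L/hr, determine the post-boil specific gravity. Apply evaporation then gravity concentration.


V_post = V_pre − rate·(t/60);  SG_post = 1 + (SG_pre−1)·V_pre/V_post
V_post = 41.0 − 3.6·(67/60) = 36.9800
SG_post = 1 + (1.053 − 1)·41.0/36.9800

1.0588


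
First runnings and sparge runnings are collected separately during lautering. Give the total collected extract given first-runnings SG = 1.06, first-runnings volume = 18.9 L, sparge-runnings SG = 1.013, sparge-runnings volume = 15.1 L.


total = Σ (SG_i − 1)·1000·V_i
first = (1.06 − 1)·1000·18.9 = 1134.0000
sparge = (1.013 − 1)·1000·15.1 = 196.3000
total = 1134.0000 + 196.3000

1330.3000 gravity·L


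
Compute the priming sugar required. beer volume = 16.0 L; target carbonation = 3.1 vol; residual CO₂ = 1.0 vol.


sugar = (target − residual)·4.0·V
sugar = (3.1 − 1.0)·4.0·16.0

134.4000 g


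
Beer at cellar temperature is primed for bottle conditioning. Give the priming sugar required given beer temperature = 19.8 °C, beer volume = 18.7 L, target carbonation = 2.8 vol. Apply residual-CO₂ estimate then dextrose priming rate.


residual = 14.695·(0.01821 + 0.09011·e^(−0.04·T));  sugar = (target − residual)·4.0·V
residual = 14.695·(0.01821 + 0.09011·e^(−0.04·19.8)) = 0.8674
sugar = (2.8 − 0.8674)·4.0·18.7

144.5614 g


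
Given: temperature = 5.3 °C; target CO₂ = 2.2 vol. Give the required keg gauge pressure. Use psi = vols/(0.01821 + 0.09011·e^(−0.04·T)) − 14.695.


psi = 2.2/(0.01821 + 0.09011·e^(−0.04·5.3)) − 14.695

9.4527 psi


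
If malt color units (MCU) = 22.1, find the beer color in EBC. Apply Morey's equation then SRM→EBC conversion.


SRM = 1.4922·MCU^0.6859;  EBC = SRM·1.97
SRM = 1.4922·22.1^0.6859 = 12.4723
EBC = 12.4723·1.97

24.5704 EBC


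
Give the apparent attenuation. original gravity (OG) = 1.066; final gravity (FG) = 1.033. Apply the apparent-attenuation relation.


AA = (OG − FG)/(OG − 1) · 100
AA = (1.066 − 1.033)/(1.066 − 1) · 100

50.0000 %


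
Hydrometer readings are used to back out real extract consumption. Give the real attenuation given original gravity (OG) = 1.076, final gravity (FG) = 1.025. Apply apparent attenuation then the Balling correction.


AA = (OG−FG)/(OG−1)·100;  RA = AA·0.8192
AA = (1.076 − 1.025)/(1.076 − 1)·100 = 67.1053
RA = 67.1053·0.8192

54.9726 %


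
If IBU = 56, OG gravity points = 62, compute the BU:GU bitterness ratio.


BU:GU = IBU / OG_points
BU:GU = 56 / 62

0.9032


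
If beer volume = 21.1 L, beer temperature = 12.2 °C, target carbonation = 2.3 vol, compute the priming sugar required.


residual = 14.695·(0.01821 + 0.09011·e^(−0.04·T));  sugar = (target − residual)·4.0·V
residual = 14.695·(0.01821 + 0.09011·e^(−0.04·12.2)) = 1.0804
sugar = (2.3 − 1.0804)·4.0·21.1

102.9309 g


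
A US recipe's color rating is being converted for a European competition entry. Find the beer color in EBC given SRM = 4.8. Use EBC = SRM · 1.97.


EBC = 4.8 · 1.97

9.4560 EBC


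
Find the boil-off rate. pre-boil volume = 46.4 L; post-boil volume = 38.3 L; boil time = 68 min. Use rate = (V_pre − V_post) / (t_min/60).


rate = (46.4 − 38.3) / (68/60)

7.1471 L/hr


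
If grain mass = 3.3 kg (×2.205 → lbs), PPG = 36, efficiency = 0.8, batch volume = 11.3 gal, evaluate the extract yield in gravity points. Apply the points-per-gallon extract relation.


points = lbs × PPG × eff / vol
lbs = 3.3 × 2.205 = 7.2765
points = 7.2765 × 36 × 0.8 / 11.3

18.5454 points


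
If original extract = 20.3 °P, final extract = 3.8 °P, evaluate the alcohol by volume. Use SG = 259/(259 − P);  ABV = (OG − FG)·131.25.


OG = 259/(259 − 20.3) = 1.0850
FG = 259/(259 − 3.8) = 1.0149
ABV = (1.0850 − 1.0149)·131.25

9.2077 % ABV


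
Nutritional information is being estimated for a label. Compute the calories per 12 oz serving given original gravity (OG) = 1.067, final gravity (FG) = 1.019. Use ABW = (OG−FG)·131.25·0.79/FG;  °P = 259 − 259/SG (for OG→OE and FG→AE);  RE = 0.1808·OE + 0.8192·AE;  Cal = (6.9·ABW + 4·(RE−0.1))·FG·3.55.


ABW = (1.067 − 1.019)·131.25·0.79/1.019 = 4.8842
OE = 259 − 259/1.067 = 16.2634 °P
AE = 259 − 259/1.019 = 4.8292 °P
RE = 0.1808·16.2634 + 0.8192·4.8292 = 6.8965 °P
Cal = (6.9·4.8842 + 4·(6.8965−0.1))·1.019·3.55

220.2561 kcal


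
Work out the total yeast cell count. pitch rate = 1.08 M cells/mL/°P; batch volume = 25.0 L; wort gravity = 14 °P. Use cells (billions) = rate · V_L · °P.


cells = 1.08 · 25.0 · 14

378.0000 billion cells


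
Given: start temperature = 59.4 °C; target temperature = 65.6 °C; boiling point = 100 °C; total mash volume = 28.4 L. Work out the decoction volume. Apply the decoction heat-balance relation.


V_dec = V_total·(T_target − T_start)/(T_boil − T_start)
V_dec = 28.4·(65.6 − 59.4)/(100 − 59.4)

4.3369 L


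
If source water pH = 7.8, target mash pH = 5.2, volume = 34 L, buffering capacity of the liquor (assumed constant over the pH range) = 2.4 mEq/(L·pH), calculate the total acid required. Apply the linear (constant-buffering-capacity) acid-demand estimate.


acid = buffering capacity · (pH_source − pH_target) · V
acid = 2.4 · (7.8 − 5.2) · 34

212.1600 mEq


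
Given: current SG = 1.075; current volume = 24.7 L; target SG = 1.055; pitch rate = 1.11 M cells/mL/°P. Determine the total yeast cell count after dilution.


V_w = V·((SG_c−1)/(SG_t−1)−1);  °P = 259 − 259/SG_t;  cells = rate·(V+V_w)·°P
V_w = 24.7·((1.075−1)/(1.055−1)−1) = 8.9818
V_final = 24.7 + 8.9818 = 33.6818
°P = 259 − 259/1.055 = 13.5024
cells = 1.11·33.6818·13.5024

504.8106 billion cells


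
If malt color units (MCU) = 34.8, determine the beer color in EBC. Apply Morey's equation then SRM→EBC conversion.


SRM = 1.4922·MCU^0.6859;  EBC = SRM·1.97
SRM = 1.4922·34.8^0.6859 = 17.0293
EBC = 17.0293·1.97

33.5477 EBC


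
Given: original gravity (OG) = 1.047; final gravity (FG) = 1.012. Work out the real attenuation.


AA = (OG−FG)/(OG−1)·100;  RA = AA·0.8192
AA = (1.047 − 1.012)/(1.047 − 1)·100 = 74.4681
RA = 74.4681·0.8192

61.0043 %


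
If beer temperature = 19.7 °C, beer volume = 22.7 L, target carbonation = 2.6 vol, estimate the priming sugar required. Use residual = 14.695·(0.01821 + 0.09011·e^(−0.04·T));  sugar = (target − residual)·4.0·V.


residual = 14.695·(0.01821 + 0.09011·e^(−0.04·19.7)) = 0.8698
sugar = (2.6 − 0.8698)·4.0·22.7

157.1053 g


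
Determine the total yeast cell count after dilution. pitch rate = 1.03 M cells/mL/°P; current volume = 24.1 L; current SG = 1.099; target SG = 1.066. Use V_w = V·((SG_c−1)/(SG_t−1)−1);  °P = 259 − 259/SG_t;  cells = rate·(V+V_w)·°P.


V_w = 24.1·((1.099−1)/(1.066−1)−1) = 12.0500
V_final = 24.1 + 12.0500 = 36.1500
°P = 259 − 259/1.066 = 16.0356
cells = 1.03·36.1500·16.0356

597.0793 billion cells


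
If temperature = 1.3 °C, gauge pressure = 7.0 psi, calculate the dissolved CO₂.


vols = (P + 14.695)·(0.01821 + 0.09011·e^(−0.04·T))
vols = (7.0 + 14.695)·(0.01821 + 0.09011·e^(−0.04·1.3))

2.2509 volumes


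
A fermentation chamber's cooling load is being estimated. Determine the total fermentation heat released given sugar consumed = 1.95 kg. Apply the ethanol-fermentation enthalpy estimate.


Q = m_sugar · 590 kJ/kg
Q = 1.95 · 590

1150.5000 kJ


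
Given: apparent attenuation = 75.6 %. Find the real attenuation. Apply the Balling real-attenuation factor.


RA = AA · 0.8192
RA = 75.6 · 0.8192

61.9315 %


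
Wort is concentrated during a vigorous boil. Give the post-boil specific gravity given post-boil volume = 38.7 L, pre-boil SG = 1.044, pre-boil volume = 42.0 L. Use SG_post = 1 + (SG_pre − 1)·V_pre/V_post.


pts_pre = (1.044 − 1)·1000 = 44.0000
pts_post = 44.0000·42.0/38.7 = 47.7519
SG_post = 1 + 47.7519/1000

1.0478


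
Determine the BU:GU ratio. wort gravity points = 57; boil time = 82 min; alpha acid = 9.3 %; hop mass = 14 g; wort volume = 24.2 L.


U = 1.65·0.000125^(GP/1000)·(1−e^(−0.04t))/4.15;  IBU = (α/100)·m·U·1000/V;  BU:GU = IBU/GP
U = 1.65·0.000125^(57/1000)·(1−e^(−0.04·82))/4.15 = 0.2292
IBU = (9.3/100)·14·0.2292·1000/24.2 = 12.3338
BU:GU = 12.3338/57

0.2164


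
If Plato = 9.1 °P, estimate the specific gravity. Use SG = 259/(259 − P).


SG = 259/(259 − 9.1)

1.0364


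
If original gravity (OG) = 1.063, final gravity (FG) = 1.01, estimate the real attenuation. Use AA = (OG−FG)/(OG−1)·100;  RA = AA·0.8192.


AA = (1.063 − 1.01)/(1.063 − 1)·100 = 84.1270
RA = 84.1270·0.8192

68.9168 %


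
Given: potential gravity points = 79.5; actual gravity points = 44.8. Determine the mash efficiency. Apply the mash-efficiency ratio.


efficiency = actual / potential × 100
efficiency = 44.8 / 79.5 × 100

56.3522 %


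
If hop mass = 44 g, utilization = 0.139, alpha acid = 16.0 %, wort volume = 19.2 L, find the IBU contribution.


IBU = (α/100)·mass·U·1000 / V
IBU = (16.0/100)·44·0.139·1000 / 19.2

50.9667 IBU


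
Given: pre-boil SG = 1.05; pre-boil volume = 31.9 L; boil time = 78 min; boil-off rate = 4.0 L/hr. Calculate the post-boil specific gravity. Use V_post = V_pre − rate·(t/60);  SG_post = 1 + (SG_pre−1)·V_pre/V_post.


V_post = 31.9 − 4.0·(78/60) = 26.7000
SG_post = 1 + (1.05 − 1)·31.9/26.7000

1.0597


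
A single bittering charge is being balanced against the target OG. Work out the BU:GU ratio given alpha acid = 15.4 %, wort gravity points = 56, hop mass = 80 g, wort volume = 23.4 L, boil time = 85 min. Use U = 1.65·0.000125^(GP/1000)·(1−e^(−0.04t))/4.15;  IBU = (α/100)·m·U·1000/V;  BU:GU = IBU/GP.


U = 1.65·0.000125^(56/1000)·(1−e^(−0.04·85))/4.15 = 0.2323
IBU = (15.4/100)·80·0.2323·1000/23.4 = 122.3253
BU:GU = 122.3253/56

2.1844


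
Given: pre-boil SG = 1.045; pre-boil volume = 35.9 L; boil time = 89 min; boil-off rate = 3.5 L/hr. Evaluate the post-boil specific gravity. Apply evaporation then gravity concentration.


V_post = V_pre − rate·(t/60);  SG_post = 1 + (SG_pre−1)·V_pre/V_post
V_post = 35.9 − 3.5·(89/60) = 30.7083
SG_post = 1 + (1.045 − 1)·35.9/30.7083

1.0526


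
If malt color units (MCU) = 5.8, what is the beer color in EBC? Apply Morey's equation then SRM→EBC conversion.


SRM = 1.4922·MCU^0.6859;  EBC = SRM·1.97
SRM = 1.4922·5.8^0.6859 = 4.9827
EBC = 4.9827·1.97

9.8159 EBC


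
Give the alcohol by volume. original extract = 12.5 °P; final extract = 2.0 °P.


SG = 259/(259 − P);  ABV = (OG − FG)·131.25
OG = 259/(259 − 12.5) = 1.0507
FG = 259/(259 − 2.0) = 1.0078
ABV = (1.0507 − 1.0078)·131.25

5.6343 % ABV


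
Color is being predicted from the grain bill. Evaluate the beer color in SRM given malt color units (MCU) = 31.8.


SRM = 1.4922 · MCU^0.6859
SRM = 1.4922 · 31.8^0.6859

16.0082 SRM


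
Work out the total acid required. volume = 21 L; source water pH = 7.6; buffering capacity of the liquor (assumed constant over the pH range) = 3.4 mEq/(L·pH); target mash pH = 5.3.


acid = buffering capacity · (pH_source − pH_target) · V
acid = 3.4 · (7.6 − 5.3) · 21

164.2200 mEq


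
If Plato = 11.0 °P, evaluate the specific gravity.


SG = 259/(259 − P)
SG = 259/(259 − 11.0)

1.0444


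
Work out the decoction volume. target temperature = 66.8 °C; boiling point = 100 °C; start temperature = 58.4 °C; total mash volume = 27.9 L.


V_dec = V_total·(T_target − T_start)/(T_boil − T_start)
V_dec = 27.9·(66.8 − 58.4)/(100 − 58.4)

5.6337 L


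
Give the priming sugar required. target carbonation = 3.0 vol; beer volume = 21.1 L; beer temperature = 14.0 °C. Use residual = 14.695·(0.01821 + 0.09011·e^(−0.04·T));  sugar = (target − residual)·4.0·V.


residual = 14.695·(0.01821 + 0.09011·e^(−0.04·14.0)) = 1.0240
sugar = (3.0 − 1.0240)·4.0·21.1

166.7768 g


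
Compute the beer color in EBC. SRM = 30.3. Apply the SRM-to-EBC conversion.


EBC = SRM · 1.97
EBC = 30.3 · 1.97

59.6910 EBC


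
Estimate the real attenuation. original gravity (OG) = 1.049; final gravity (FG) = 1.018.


AA = (OG−FG)/(OG−1)·100;  RA = AA·0.8192
AA = (1.049 − 1.018)/(1.049 − 1)·100 = 63.2653
RA = 63.2653·0.8192

51.8269 %


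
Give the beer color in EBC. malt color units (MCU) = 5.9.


SRM = 1.4922·MCU^0.6859;  EBC = SRM·1.97
SRM = 1.4922·5.9^0.6859 = 5.0414
EBC = 5.0414·1.97

9.9316 EBC


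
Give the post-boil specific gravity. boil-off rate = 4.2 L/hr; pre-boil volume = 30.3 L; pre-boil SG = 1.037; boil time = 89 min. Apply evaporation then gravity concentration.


V_post = V_pre − rate·(t/60);  SG_post = 1 + (SG_pre−1)·V_pre/V_post
V_post = 30.3 − 4.2·(89/60) = 24.0700
SG_post = 1 + (1.037 − 1)·30.3/24.0700

1.0466


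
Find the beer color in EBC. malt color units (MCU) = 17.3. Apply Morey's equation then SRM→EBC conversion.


SRM = 1.4922·MCU^0.6859;  EBC = SRM·1.97
SRM = 1.4922·17.3^0.6859 = 10.5439
EBC = 10.5439·1.97

20.7716 EBC


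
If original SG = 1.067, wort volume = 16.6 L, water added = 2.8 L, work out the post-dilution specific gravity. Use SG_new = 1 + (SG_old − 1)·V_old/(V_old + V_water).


pts = (1.067 − 1)·1000·16.6/(16.6 + 2.8) = 57.3299
SG_new = 1 + 57.3299/1000

1.0573


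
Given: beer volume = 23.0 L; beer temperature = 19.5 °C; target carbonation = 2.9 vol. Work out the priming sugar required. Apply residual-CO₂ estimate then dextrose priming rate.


residual = 14.695·(0.01821 + 0.09011·e^(−0.04·T));  sugar = (target − residual)·4.0·V
residual = 14.695·(0.01821 + 0.09011·e^(−0.04·19.5)) = 0.8746
sugar = (2.9 − 0.8746)·4.0·23.0

186.3366 g


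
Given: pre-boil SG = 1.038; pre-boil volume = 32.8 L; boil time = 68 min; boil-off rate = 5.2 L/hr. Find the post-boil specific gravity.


V_post = V_pre − rate·(t/60);  SG_post = 1 + (SG_pre−1)·V_pre/V_post
V_post = 32.8 − 5.2·(68/60) = 26.9067
SG_post = 1 + (1.038 − 1)·32.8/26.9067

1.0463


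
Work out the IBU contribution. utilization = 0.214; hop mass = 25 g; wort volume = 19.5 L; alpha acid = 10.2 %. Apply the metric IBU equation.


IBU = (α/100)·mass·U·1000 / V
IBU = (10.2/100)·25·0.214·1000 / 19.5

27.9846 IBU


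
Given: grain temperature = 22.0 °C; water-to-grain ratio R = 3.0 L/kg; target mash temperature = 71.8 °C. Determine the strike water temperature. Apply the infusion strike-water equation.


T_strike = (0.41/R)·(T_mash − T_grain) + T_mash
T_strike = (0.41/3.0)·(71.8 − 22.0) + 71.8

78.6060 °C


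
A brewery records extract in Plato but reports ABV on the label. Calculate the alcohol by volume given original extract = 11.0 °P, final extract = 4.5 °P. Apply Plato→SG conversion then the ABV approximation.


SG = 259/(259 − P);  ABV = (OG − FG)·131.25
OG = 259/(259 − 11.0) = 1.0444
FG = 259/(259 − 4.5) = 1.0177
ABV = (1.0444 − 1.0177)·131.25

3.5008 % ABV


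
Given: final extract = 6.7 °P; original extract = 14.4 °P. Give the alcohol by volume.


SG = 259/(259 − P);  ABV = (OG − FG)·131.25
OG = 259/(259 − 14.4) = 1.0589
FG = 259/(259 − 6.7) = 1.0266
ABV = (1.0589 − 1.0266)·131.25

4.2415 % ABV


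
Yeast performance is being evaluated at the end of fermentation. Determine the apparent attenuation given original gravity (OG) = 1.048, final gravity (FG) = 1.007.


AA = (OG − FG)/(OG − 1) · 100
AA = (1.048 − 1.007)/(1.048 − 1) · 100

85.4167 %


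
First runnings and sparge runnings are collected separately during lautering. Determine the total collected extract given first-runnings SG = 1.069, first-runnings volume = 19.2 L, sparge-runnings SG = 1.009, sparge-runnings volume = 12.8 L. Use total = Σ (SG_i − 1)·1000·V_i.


first = (1.069 − 1)·1000·19.2 = 1324.8000
sparge = (1.009 − 1)·1000·12.8 = 115.2000
total = 1324.8000 + 115.2000

1440.0000 gravity·L


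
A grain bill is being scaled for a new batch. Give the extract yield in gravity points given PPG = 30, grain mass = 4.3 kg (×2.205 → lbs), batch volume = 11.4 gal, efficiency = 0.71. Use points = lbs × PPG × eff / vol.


lbs = 4.3 × 2.205 = 9.4815
points = 9.4815 × 30 × 0.71 / 11.4

17.7154 points


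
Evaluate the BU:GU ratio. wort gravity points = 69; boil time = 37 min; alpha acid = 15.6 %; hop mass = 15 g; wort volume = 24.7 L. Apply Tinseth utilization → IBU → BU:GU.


U = 1.65·0.000125^(GP/1000)·(1−e^(−0.04t))/4.15;  IBU = (α/100)·m·U·1000/V;  BU:GU = IBU/GP
U = 1.65·0.000125^(69/1000)·(1−e^(−0.04·37))/4.15 = 0.1652
IBU = (15.6/100)·15·0.1652·1000/24.7 = 15.6481
BU:GU = 15.6481/69

0.2268


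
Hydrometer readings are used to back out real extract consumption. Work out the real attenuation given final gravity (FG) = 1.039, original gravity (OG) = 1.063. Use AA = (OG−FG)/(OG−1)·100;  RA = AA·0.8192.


AA = (1.063 − 1.039)/(1.063 − 1)·100 = 38.0952
RA = 38.0952·0.8192

31.2076 %


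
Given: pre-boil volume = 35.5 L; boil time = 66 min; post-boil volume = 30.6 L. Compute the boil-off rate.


rate = (V_pre − V_post) / (t_min/60)
rate = (35.5 − 30.6) / (66/60)

4.4545 L/hr


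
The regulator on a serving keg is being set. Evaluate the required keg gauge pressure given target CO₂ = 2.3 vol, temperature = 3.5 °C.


psi = vols/(0.01821 + 0.09011·e^(−0.04·T)) − 14.695
psi = 2.3/(0.01821 + 0.09011·e^(−0.04·3.5)) − 14.695

9.1274 psi


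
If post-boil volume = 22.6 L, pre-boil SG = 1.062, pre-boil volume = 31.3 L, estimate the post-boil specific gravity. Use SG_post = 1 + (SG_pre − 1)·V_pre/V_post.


pts_pre = (1.062 − 1)·1000 = 62.0000
pts_post = 62.0000·31.3/22.6 = 85.8673
SG_post = 1 + 85.8673/1000

1.0859


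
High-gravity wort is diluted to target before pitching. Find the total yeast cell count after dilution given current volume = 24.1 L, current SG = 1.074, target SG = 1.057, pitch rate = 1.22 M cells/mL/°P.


V_w = V·((SG_c−1)/(SG_t−1)−1);  °P = 259 − 259/SG_t;  cells = rate·(V+V_w)·°P
V_w = 24.1·((1.074−1)/(1.057−1)−1) = 7.1877
V_final = 24.1 + 7.1877 = 31.2877
°P = 259 − 259/1.057 = 13.9669
cells = 1.22·31.2877·13.9669

533.1303 billion cells


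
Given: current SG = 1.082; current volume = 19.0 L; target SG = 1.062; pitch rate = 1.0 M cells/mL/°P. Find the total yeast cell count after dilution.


V_w = V·((SG_c−1)/(SG_t−1)−1);  °P = 259 − 259/SG_t;  cells = rate·(V+V_w)·°P
V_w = 19.0·((1.082−1)/(1.062−1)−1) = 6.1290
V_final = 19.0 + 6.1290 = 25.1290
°P = 259 − 259/1.062 = 15.1205
cells = 1.0·25.1290·15.1205

379.9642 billion cells


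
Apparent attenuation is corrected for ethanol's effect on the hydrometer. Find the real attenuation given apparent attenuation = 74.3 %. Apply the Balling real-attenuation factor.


RA = AA · 0.8192
RA = 74.3 · 0.8192

60.8666 %


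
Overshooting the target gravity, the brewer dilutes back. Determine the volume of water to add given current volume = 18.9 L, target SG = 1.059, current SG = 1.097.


V_water = V·((SG_curr − 1)/(SG_target − 1) − 1)
V_water = 18.9·((1.097 − 1)/(1.059 − 1) − 1)

12.1729 L


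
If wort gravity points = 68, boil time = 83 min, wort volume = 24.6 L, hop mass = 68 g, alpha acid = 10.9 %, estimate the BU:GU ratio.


U = 1.65·0.000125^(GP/1000)·(1−e^(−0.04t))/4.15;  IBU = (α/100)·m·U·1000/V;  BU:GU = IBU/GP
U = 1.65·0.000125^(68/1000)·(1−e^(−0.04·83))/4.15 = 0.2080
IBU = (10.9/100)·68·0.2080·1000/24.6 = 62.6663
BU:GU = 62.6663/68

0.9216


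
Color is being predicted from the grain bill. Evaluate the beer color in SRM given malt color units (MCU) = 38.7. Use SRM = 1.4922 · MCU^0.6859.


SRM = 1.4922 · 38.7^0.6859

18.3163 SRM


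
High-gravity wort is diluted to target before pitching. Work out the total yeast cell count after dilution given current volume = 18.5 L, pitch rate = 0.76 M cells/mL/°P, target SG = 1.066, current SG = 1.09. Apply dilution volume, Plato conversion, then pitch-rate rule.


V_w = V·((SG_c−1)/(SG_t−1)−1);  °P = 259 − 259/SG_t;  cells = rate·(V+V_w)·°P
V_w = 18.5·((1.09−1)/(1.066−1)−1) = 6.7273
V_final = 18.5 + 6.7273 = 25.2273
°P = 259 − 259/1.066 = 16.0356
cells = 0.76·25.2273·16.0356

307.4471 billion cells


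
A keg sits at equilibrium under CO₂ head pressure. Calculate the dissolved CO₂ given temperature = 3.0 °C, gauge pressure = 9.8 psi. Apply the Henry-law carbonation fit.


vols = (P + 14.695)·(0.01821 + 0.09011·e^(−0.04·T))
vols = (9.8 + 14.695)·(0.01821 + 0.09011·e^(−0.04·3.0))

2.4037 volumes
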